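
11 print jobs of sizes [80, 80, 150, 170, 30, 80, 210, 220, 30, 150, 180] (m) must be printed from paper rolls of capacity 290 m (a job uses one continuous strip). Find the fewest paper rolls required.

Total = 220 + 210 + 180 + 170 + 150 + 150 + 80 + 80 + 80 + 30 + 30 = 1380 m.
Lower bound: ⌈1380/290⌉ = 5 paper rolls.
Also, 6 print jobs each exceed 145 m, and no two of those can share a roll, so at least 6 paper rolls are needed.
A packing using 6 paper rolls:
  roll 1: 220 + 30 + 30 = 280
  roll 2: 210 + 80 = 290
  roll 3: 180 + 80 = 260
  roll 4: 170 + 80 = 250
  roll 5: 150 = 150
  roll 6: 150 = 150
This matches the lower bound, so 6 is optimal.

6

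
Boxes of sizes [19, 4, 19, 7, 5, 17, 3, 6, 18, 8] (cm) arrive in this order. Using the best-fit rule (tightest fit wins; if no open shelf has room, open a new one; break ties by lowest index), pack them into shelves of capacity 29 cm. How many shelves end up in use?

4

  19 → shelf 1 (new)  [load 19/29]
  4 → shelf 1  [load 23/29]
  19 → shelf 2 (new)  [load 19/29]
  7 → shelf 2  [load 26/29]
  5 → shelf 1  [load 28/29]
  17 → shelf 3 (new)  [load 17/29]
  3 → shelf 2  [load 29/29]
  6 → shelf 3  [load 23/29]
  18 → shelf 4 (new)  [load 18/29]
  8 → shelf 4  [load 26/29]
4 shelves opened.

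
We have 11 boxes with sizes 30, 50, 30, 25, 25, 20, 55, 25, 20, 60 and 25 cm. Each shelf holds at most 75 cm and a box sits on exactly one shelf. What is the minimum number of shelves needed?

6

Total = 60 + 55 + 50 + 30 + 30 + 25 + 25 + 25 + 25 + 20 + 20 = 365 cm.
Lower bound: ⌈365/75⌉ = 5 shelves.
A packing using 6 shelves:
  shelf 1: 60 = 60
  shelf 2: 55 + 20 = 75
  shelf 3: 50 + 25 = 75
  shelf 4: 30 + 30 = 60
  shelf 5: 25 + 25 + 25 = 75
  shelf 6: 20 = 20
No arrangement into 5 shelves stays within capacity, so 6 is optimal.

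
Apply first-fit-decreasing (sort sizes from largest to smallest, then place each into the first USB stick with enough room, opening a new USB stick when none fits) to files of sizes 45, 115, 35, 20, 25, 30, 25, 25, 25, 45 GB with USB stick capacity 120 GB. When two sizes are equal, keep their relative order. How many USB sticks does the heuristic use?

4

Sorted descending: 115, 45, 45, 35, 30, 25, 25, 25, 25, 20.
  115 → USB stick 1 (new)  [load 115/120]
  45 → USB stick 2 (new)  [load 45/120]
  45 → USB stick 2  [load 90/120]
  35 → USB stick 3 (new)  [load 35/120]
  30 → USB stick 2  [load 120/120]
  25 → USB stick 3  [load 60/120]
  25 → USB stick 3  [load 85/120]
  25 → USB stick 3  [load 110/120]
  25 → USB stick 4 (new)  [load 25/120]
  20 → USB stick 4  [load 45/120]
4 USB sticks opened.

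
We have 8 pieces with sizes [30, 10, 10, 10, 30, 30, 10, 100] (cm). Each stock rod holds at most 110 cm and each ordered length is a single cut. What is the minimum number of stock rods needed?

Total = 100 + 30 + 30 + 30 + 10 + 10 + 10 + 10 = 230 cm.
Lower bound: ⌈230/110⌉ = 3 stock rods.
A packing using 3 stock rods:
  stock rod 1: 100 + 10 = 110
  stock rod 2: 30 + 30 + 30 + 10 + 10 = 110
  stock rod 3: 10 = 10
This matches the lower bound, so 3 is optimal.

3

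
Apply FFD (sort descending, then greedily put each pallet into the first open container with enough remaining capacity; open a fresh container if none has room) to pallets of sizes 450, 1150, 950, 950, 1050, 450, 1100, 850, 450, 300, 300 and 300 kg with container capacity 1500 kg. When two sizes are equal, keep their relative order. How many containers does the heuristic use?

6

Sorted descending: 1150, 1100, 1050, 950, 950, 850, 450, 450, 450, 300, 300, 300.
  1150 → container 1 (new)  [load 1150/1500]
  1100 → container 2 (new)  [load 1100/1500]
  1050 → container 3 (new)  [load 1050/1500]
  950 → container 4 (new)  [load 950/1500]
  950 → container 5 (new)  [load 950/1500]
  850 → container 6 (new)  [load 850/1500]
  450 → container 3  [load 1500/1500]
  450 → container 4  [load 1400/1500]
  450 → container 5  [load 1400/1500]
  300 → container 1  [load 1450/1500]
  300 → container 2  [load 1400/1500]
  300 → container 6  [load 1150/1500]
6 containers opened.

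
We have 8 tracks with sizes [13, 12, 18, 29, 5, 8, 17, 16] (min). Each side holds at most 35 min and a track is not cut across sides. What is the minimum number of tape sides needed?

4

Total = 29 + 18 + 17 + 16 + 13 + 12 + 8 + 5 = 118 min.
Lower bound: ⌈118/35⌉ = 4 tape sides.
A packing using 4 tape sides:
  side 1: 29 + 5 = 34
  side 2: 18 + 17 = 35
  side 3: 16 + 13 = 29
  side 4: 12 + 8 = 20
This matches the lower bound, so 4 is optimal.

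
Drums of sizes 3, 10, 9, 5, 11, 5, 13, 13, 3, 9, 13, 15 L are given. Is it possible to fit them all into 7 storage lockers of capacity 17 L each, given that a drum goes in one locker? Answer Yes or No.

No

Total = 109 L; ⌈109/17⌉ = 7.
8 drums each exceed half the capacity and cannot share a locker, forcing at least 8 storage lockers.
At least 8 storage lockers are required, but only 7 are allowed.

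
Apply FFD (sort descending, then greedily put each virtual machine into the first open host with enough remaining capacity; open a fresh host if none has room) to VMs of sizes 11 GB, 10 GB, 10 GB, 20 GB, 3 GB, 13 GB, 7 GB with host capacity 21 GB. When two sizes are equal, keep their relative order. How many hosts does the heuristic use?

Sorted descending: 20, 13, 11, 10, 10, 7, 3.
  20 → host 1 (new)  [load 20/21]
  13 → host 2 (new)  [load 13/21]
  11 → host 3 (new)  [load 11/21]
  10 → host 3  [load 21/21]
  10 → host 4 (new)  [load 10/21]
  7 → host 2  [load 20/21]
  3 → host 4  [load 13/21]
4 hosts opened.

4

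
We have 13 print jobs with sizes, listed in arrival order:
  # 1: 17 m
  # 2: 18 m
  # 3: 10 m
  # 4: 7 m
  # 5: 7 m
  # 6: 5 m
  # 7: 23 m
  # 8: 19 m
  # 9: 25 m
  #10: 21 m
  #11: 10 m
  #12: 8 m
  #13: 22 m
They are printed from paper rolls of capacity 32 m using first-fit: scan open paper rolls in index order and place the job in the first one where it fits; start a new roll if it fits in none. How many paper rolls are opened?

7

  17 → roll 1 (new)  [load 17/32]
  18 → roll 2 (new)  [load 18/32]
  10 → roll 1  [load 27/32]
  7 → roll 2  [load 25/32]
  7 → roll 2  [load 32/32]
  5 → roll 1  [load 32/32]
  23 → roll 3 (new)  [load 23/32]
  19 → roll 4 (new)  [load 19/32]
  25 → roll 5 (new)  [load 25/32]
  21 → roll 6 (new)  [load 21/32]
  10 → roll 4  [load 29/32]
  8 → roll 3  [load 31/32]
  22 → roll 7 (new)  [load 22/32]
7 paper rolls opened.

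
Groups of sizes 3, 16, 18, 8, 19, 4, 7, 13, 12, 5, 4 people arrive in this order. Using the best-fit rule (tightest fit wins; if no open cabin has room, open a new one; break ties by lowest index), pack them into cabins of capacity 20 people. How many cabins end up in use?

6

  3 → cabin 1 (new)  [load 3/20]
  16 → cabin 1  [load 19/20]
  18 → cabin 2 (new)  [load 18/20]
  8 → cabin 3 (new)  [load 8/20]
  19 → cabin 4 (new)  [load 19/20]
  4 → cabin 3  [load 12/20]
  7 → cabin 3  [load 19/20]
  13 → cabin 5 (new)  [load 13/20]
  12 → cabin 6 (new)  [load 12/20]
  5 → cabin 5  [load 18/20]
  4 → cabin 6  [load 16/20]
6 cabins opened.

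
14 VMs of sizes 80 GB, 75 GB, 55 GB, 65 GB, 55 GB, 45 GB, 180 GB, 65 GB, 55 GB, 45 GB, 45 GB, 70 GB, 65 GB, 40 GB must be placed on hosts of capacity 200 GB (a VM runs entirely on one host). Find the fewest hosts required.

Total = 180 + 80 + 75 + 70 + 65 + 65 + 65 + 55 + 55 + 55 + 45 + 45 + 45 + 40 = 940 GB.
Lower bound: ⌈940/200⌉ = 5 hosts.
A packing using 5 hosts:
  host 1: 180 = 180
  host 2: 80 + 75 + 45 = 200
  host 3: 70 + 65 + 65 = 200
  host 4: 65 + 55 + 55 = 175
  host 5: 55 + 45 + 45 + 40 = 185
This matches the lower bound, so 5 is optimal.

5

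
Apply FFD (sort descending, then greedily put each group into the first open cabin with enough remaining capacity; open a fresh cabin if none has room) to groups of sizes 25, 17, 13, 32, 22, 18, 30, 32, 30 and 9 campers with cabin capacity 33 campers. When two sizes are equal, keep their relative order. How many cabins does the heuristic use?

Sorted descending: 32, 32, 30, 30, 25, 22, 18, 17, 13, 9.
  32 → cabin 1 (new)  [load 32/33]
  32 → cabin 2 (new)  [load 32/33]
  30 → cabin 3 (new)  [load 30/33]
  30 → cabin 4 (new)  [load 30/33]
  25 → cabin 5 (new)  [load 25/33]
  22 → cabin 6 (new)  [load 22/33]
  18 → cabin 7 (new)  [load 18/33]
  17 → cabin 8 (new)  [load 17/33]
  13 → cabin 7  [load 31/33]
  9 → cabin 6  [load 31/33]
8 cabins opened.

8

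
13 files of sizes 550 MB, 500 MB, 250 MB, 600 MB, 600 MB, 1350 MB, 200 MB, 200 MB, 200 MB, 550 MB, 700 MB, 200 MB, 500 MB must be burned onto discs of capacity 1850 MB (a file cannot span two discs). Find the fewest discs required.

Total = 1350 + 700 + 600 + 600 + 550 + 550 + 500 + 500 + 250 + 200 + 200 + 200 + 200 = 6400 MB.
Lower bound: ⌈6400/1850⌉ = 4 discs.
A packing using 4 discs:
  disc 1: 1350 + 500 = 1850
  disc 2: 700 + 600 + 550 = 1850
  disc 3: 600 + 550 + 500 + 200 = 1850
  disc 4: 250 + 200 + 200 + 200 = 850
This matches the lower bound, so 4 is optimal.

4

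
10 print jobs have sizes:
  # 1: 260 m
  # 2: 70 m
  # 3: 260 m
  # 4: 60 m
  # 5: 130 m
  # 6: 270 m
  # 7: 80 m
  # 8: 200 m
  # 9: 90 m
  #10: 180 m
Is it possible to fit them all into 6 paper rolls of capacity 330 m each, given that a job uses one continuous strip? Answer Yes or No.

Yes

A valid assignment using 6 paper rolls:
  roll 1: 270 + 60 = 330
  roll 2: 260 + 70 = 330
  roll 3: 260 = 260
  roll 4: 200 + 130 = 330
  roll 5: 180 + 90 = 270
  roll 6: 80 = 80
Every load is within 330 m, so 6 paper rolls suffice.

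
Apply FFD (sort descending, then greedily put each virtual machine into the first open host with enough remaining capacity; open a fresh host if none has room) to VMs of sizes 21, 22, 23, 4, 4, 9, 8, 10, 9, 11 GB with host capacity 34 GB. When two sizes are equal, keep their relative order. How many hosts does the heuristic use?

Sorted descending: 23, 22, 21, 11, 10, 9, 9, 8, 4, 4.
  23 → host 1 (new)  [load 23/34]
  22 → host 2 (new)  [load 22/34]
  21 → host 3 (new)  [load 21/34]
  11 → host 1  [load 34/34]
  10 → host 2  [load 32/34]
  9 → host 3  [load 30/34]
  9 → host 4 (new)  [load 9/34]
  8 → host 4  [load 17/34]
  4 → host 3  [load 34/34]
  4 → host 4  [load 21/34]
4 hosts opened.

4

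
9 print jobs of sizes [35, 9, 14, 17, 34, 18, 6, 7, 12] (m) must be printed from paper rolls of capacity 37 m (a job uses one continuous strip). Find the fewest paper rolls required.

Total = 35 + 34 + 18 + 17 + 14 + 12 + 9 + 7 + 6 = 152 m.
Lower bound: ⌈152/37⌉ = 5 paper rolls.
A packing using 5 paper rolls:
  roll 1: 35 = 35
  roll 2: 34 = 34
  roll 3: 18 + 17 = 35
  roll 4: 14 + 12 + 9 = 35
  roll 5: 7 + 6 = 13
This matches the lower bound, so 5 is optimal.

5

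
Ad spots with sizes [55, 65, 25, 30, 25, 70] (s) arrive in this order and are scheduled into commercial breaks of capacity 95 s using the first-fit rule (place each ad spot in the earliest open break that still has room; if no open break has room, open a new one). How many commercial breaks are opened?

3

  55 → break 1 (new)  [load 55/95]
  65 → break 2 (new)  [load 65/95]
  25 → break 1  [load 80/95]
  30 → break 2  [load 95/95]
  25 → break 3 (new)  [load 25/95]
  70 → break 3  [load 95/95]
3 commercial breaks opened.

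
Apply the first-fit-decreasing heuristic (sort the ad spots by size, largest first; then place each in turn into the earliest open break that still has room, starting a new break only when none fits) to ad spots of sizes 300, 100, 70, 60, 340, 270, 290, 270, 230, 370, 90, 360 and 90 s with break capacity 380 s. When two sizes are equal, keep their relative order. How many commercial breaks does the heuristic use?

Sorted descending: 370, 360, 340, 300, 290, 270, 270, 230, 100, 90, 90, 70, 60.
  370 → break 1 (new)  [load 370/380]
  360 → break 2 (new)  [load 360/380]
  340 → break 3 (new)  [load 340/380]
  300 → break 4 (new)  [load 300/380]
  290 → break 5 (new)  [load 290/380]
  270 → break 6 (new)  [load 270/380]
  270 → break 7 (new)  [load 270/380]
  230 → break 8 (new)  [load 230/380]
  100 → break 6  [load 370/380]
  90 → break 5  [load 380/380]
  90 → break 7  [load 360/380]
  70 → break 4  [load 370/380]
  60 → break 8  [load 290/380]
8 commercial breaks opened.

8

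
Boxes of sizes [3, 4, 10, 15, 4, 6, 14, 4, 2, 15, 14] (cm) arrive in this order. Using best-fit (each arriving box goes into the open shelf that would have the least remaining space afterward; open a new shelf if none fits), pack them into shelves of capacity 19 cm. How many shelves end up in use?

  3 → shelf 1 (new)  [load 3/19]
  4 → shelf 1  [load 7/19]
  10 → shelf 1  [load 17/19]
  15 → shelf 2 (new)  [load 15/19]
  4 → shelf 2  [load 19/19]
  6 → shelf 3 (new)  [load 6/19]
  14 → shelf 4 (new)  [load 14/19]
  4 → shelf 4  [load 18/19]
  2 → shelf 1  [load 19/19]
  15 → shelf 5 (new)  [load 15/19]
  14 → shelf 6 (new)  [load 14/19]
6 shelves opened.

6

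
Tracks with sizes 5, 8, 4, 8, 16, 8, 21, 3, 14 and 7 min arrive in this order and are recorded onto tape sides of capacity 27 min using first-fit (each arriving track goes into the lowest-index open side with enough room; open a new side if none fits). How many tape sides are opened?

  5 → side 1 (new)  [load 5/27]
  8 → side 1  [load 13/27]
  4 → side 1  [load 17/27]
  8 → side 1  [load 25/27]
  16 → side 2 (new)  [load 16/27]
  8 → side 2  [load 24/27]
  21 → side 3 (new)  [load 21/27]
  3 → side 2  [load 27/27]
  14 → side 4 (new)  [load 14/27]
  7 → side 4  [load 21/27]
4 tape sides opened.

4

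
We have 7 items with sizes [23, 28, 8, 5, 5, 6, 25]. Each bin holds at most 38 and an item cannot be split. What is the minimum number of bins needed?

3

Total = 28 + 25 + 23 + 8 + 6 + 5 + 5 = 100.
Lower bound: ⌈100/38⌉ = 3 bins.
A packing using 3 bins:
  bin 1: 28 + 8 = 36
  bin 2: 25 + 6 + 5 = 36
  bin 3: 23 + 5 = 28
This matches the lower bound, so 3 is optimal.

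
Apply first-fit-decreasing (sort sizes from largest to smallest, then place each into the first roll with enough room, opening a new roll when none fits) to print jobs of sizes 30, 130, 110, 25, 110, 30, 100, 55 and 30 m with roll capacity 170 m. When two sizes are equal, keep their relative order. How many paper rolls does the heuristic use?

4

Sorted descending: 130, 110, 110, 100, 55, 30, 30, 30, 25.
  130 → roll 1 (new)  [load 130/170]
  110 → roll 2 (new)  [load 110/170]
  110 → roll 3 (new)  [load 110/170]
  100 → roll 4 (new)  [load 100/170]
  55 → roll 2  [load 165/170]
  30 → roll 1  [load 160/170]
  30 → roll 3  [load 140/170]
  30 → roll 3  [load 170/170]
  25 → roll 4  [load 125/170]
4 paper rolls opened.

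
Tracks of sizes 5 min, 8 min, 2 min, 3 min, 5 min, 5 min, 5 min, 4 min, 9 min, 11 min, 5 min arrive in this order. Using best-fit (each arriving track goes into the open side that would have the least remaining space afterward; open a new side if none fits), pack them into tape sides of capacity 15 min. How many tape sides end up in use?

5

  5 → side 1 (new)  [load 5/15]
  8 → side 1  [load 13/15]
  2 → side 1  [load 15/15]
  3 → side 2 (new)  [load 3/15]
  5 → side 2  [load 8/15]
  5 → side 2  [load 13/15]
  5 → side 3 (new)  [load 5/15]
  4 → side 3  [load 9/15]
  9 → side 4 (new)  [load 9/15]
  11 → side 5 (new)  [load 11/15]
  5 → side 3  [load 14/15]
5 tape sides opened.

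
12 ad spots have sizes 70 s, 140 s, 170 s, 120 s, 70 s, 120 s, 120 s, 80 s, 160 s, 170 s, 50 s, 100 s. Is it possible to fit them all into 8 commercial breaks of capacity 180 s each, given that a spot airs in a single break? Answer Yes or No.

No

Total = 1370 s; ⌈1370/180⌉ = 8.
The bound of 8 does not rule out 8, but exhaustive search shows no assignment into 8 commercial breaks of capacity 180 s exists — the minimum is 9.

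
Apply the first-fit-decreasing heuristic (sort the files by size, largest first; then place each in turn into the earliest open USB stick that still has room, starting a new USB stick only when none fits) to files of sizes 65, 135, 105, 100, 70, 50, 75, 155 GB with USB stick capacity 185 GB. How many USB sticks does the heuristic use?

Sorted descending: 155, 135, 105, 100, 75, 70, 65, 50.
  155 → USB stick 1 (new)  [load 155/185]
  135 → USB stick 2 (new)  [load 135/185]
  105 → USB stick 3 (new)  [load 105/185]
  100 → USB stick 4 (new)  [load 100/185]
  75 → USB stick 3  [load 180/185]
  70 → USB stick 4  [load 170/185]
  65 → USB stick 5 (new)  [load 65/185]
  50 → USB stick 2  [load 185/185]
5 USB sticks opened.

5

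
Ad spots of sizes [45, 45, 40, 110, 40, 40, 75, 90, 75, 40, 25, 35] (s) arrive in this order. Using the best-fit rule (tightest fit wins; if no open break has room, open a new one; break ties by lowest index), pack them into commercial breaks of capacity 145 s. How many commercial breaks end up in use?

  45 → break 1 (new)  [load 45/145]
  45 → break 1  [load 90/145]
  40 → break 1  [load 130/145]
  110 → break 2 (new)  [load 110/145]
  40 → break 3 (new)  [load 40/145]
  40 → break 3  [load 80/145]
  75 → break 4 (new)  [load 75/145]
  90 → break 5 (new)  [load 90/145]
  75 → break 6 (new)  [load 75/145]
  40 → break 5  [load 130/145]
  25 → break 2  [load 135/145]
  35 → break 3  [load 115/145]
6 commercial breaks opened.

6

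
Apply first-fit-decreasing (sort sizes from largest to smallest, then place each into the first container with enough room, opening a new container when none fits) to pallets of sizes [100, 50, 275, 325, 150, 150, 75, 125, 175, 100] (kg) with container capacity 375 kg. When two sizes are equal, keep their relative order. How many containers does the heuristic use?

5

Sorted descending: 325, 275, 175, 150, 150, 125, 100, 100, 75, 50.
  325 → container 1 (new)  [load 325/375]
  275 → container 2 (new)  [load 275/375]
  175 → container 3 (new)  [load 175/375]
  150 → container 3  [load 325/375]
  150 → container 4 (new)  [load 150/375]
  125 → container 4  [load 275/375]
  100 → container 2  [load 375/375]
  100 → container 4  [load 375/375]
  75 → container 5 (new)  [load 75/375]
  50 → container 1  [load 375/375]
5 containers opened.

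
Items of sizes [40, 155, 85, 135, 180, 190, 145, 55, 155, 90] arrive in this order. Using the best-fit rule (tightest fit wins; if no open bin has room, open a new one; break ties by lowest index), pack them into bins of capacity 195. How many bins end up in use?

  40 → bin 1 (new)  [load 40/195]
  155 → bin 1  [load 195/195]
  85 → bin 2 (new)  [load 85/195]
  135 → bin 3 (new)  [load 135/195]
  180 → bin 4 (new)  [load 180/195]
  190 → bin 5 (new)  [load 190/195]
  145 → bin 6 (new)  [load 145/195]
  55 → bin 3  [load 190/195]
  155 → bin 7 (new)  [load 155/195]
  90 → bin 2  [load 175/195]
7 bins opened.

7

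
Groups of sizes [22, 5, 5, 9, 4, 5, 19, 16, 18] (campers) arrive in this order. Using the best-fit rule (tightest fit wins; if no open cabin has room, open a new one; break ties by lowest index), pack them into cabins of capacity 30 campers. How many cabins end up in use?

  22 → cabin 1 (new)  [load 22/30]
  5 → cabin 1  [load 27/30]
  5 → cabin 2 (new)  [load 5/30]
  9 → cabin 2  [load 14/30]
  4 → cabin 2  [load 18/30]
  5 → cabin 2  [load 23/30]
  19 → cabin 3 (new)  [load 19/30]
  16 → cabin 4 (new)  [load 16/30]
  18 → cabin 5 (new)  [load 18/30]
5 cabins opened.

5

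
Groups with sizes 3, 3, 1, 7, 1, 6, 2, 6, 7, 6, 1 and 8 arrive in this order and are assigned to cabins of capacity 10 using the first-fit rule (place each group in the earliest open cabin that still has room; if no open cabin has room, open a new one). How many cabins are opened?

7

  3 → cabin 1 (new)  [load 3/10]
  3 → cabin 1  [load 6/10]
  1 → cabin 1  [load 7/10]
  7 → cabin 2 (new)  [load 7/10]
  1 → cabin 1  [load 8/10]
  6 → cabin 3 (new)  [load 6/10]
  2 → cabin 1  [load 10/10]
  6 → cabin 4 (new)  [load 6/10]
  7 → cabin 5 (new)  [load 7/10]
  6 → cabin 6 (new)  [load 6/10]
  1 → cabin 2  [load 8/10]
  8 → cabin 7 (new)  [load 8/10]
7 cabins opened.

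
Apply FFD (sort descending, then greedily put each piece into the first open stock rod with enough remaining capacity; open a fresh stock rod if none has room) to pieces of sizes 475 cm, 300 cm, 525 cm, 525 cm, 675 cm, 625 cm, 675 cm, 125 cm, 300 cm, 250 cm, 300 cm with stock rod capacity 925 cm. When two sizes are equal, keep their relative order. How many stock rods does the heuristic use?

Sorted descending: 675, 675, 625, 525, 525, 475, 300, 300, 300, 250, 125.
  675 → stock rod 1 (new)  [load 675/925]
  675 → stock rod 2 (new)  [load 675/925]
  625 → stock rod 3 (new)  [load 625/925]
  525 → stock rod 4 (new)  [load 525/925]
  525 → stock rod 5 (new)  [load 525/925]
  475 → stock rod 6 (new)  [load 475/925]
  300 → stock rod 3  [load 925/925]
  300 → stock rod 4  [load 825/925]
  300 → stock rod 5  [load 825/925]
  250 → stock rod 1  [load 925/925]
  125 → stock rod 2  [load 800/925]
6 stock rods opened.

6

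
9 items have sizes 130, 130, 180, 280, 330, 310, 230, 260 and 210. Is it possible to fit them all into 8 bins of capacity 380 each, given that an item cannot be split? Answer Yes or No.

A valid assignment using 7 bins:
  bin 1: 330 = 330
  bin 2: 310 = 310
  bin 3: 280 = 280
  bin 4: 260 = 260
  bin 5: 230 + 130 = 360
  bin 6: 210 + 130 = 340
  bin 7: 180 = 180
That uses only 7 ≤ 8, so 8 bins are enough.

Yes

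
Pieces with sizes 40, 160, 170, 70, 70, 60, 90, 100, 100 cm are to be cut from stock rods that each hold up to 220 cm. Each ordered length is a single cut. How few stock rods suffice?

5

Total = 170 + 160 + 100 + 100 + 90 + 70 + 70 + 60 + 40 = 860 cm.
Lower bound: ⌈860/220⌉ = 4 stock rods.
A packing using 5 stock rods:
  stock rod 1: 170 + 40 = 210
  stock rod 2: 160 + 60 = 220
  stock rod 3: 100 + 100 = 200
  stock rod 4: 90 + 70 = 160
  stock rod 5: 70 = 70
No arrangement into 4 stock rods stays within capacity, so 5 is optimal.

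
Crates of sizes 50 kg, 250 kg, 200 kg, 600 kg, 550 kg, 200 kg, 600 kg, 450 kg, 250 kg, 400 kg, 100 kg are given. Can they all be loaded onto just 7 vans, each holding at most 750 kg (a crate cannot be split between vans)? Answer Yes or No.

Yes

A valid assignment using 6 vans:
  van 1: 600 + 100 + 50 = 750
  van 2: 600 = 600
  van 3: 550 + 200 = 750
  van 4: 450 + 250 = 700
  van 5: 400 + 250 = 650
  van 6: 200 = 200
That uses only 6 ≤ 7, so 7 vans are enough.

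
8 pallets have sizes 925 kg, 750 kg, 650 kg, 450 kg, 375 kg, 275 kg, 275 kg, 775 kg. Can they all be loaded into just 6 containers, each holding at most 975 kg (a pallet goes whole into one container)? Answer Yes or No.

Yes

A valid assignment using 6 containers:
  container 1: 925 = 925
  container 2: 775 = 775
  container 3: 750 = 750
  container 4: 650 + 275 = 925
  container 5: 450 + 375 = 825
  container 6: 275 = 275
Every load is within 975 kg, so 6 containers suffice.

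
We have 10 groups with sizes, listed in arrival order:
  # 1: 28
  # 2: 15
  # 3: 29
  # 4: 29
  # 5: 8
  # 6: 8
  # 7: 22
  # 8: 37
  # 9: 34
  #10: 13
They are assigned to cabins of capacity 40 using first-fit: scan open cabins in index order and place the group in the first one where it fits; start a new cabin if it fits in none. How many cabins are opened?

  28 → cabin 1 (new)  [load 28/40]
  15 → cabin 2 (new)  [load 15/40]
  29 → cabin 3 (new)  [load 29/40]
  29 → cabin 4 (new)  [load 29/40]
  8 → cabin 1  [load 36/40]
  8 → cabin 2  [load 23/40]
  22 → cabin 5 (new)  [load 22/40]
  37 → cabin 6 (new)  [load 37/40]
  34 → cabin 7 (new)  [load 34/40]
  13 → cabin 2  [load 36/40]
7 cabins opened.

7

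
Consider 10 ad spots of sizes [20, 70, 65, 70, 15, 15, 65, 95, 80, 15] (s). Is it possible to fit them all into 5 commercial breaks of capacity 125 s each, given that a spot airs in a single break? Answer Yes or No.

No

Total = 510 s; ⌈510/125⌉ = 5.
6 ad spots each exceed half the capacity and cannot share a break, forcing at least 6 commercial breaks.
At least 6 commercial breaks are required, but only 5 are allowed.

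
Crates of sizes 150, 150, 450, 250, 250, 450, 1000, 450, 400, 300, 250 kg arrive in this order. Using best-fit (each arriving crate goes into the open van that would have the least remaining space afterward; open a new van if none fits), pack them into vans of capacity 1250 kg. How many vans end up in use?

  150 → van 1 (new)  [load 150/1250]
  150 → van 1  [load 300/1250]
  450 → van 1  [load 750/1250]
  250 → van 1  [load 1000/1250]
  250 → van 1  [load 1250/1250]
  450 → van 2 (new)  [load 450/1250]
  1000 → van 3 (new)  [load 1000/1250]
  450 → van 2  [load 900/1250]
  400 → van 4 (new)  [load 400/1250]
  300 → van 2  [load 1200/1250]
  250 → van 3  [load 1250/1250]
4 vans opened.

4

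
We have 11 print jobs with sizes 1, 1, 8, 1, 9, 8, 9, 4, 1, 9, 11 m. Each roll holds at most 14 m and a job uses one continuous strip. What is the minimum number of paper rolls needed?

6

Total = 11 + 9 + 9 + 9 + 8 + 8 + 4 + 1 + 1 + 1 + 1 = 62 m.
Lower bound: ⌈62/14⌉ = 5 paper rolls.
Also, 6 print jobs each exceed 7 m, and no two of those can share a roll, so at least 6 paper rolls are needed.
A packing using 6 paper rolls:
  roll 1: 11 + 1 + 1 + 1 = 14
  roll 2: 9 + 4 + 1 = 14
  roll 3: 9 = 9
  roll 4: 9 = 9
  roll 5: 8 = 8
  roll 6: 8 = 8
This matches the lower bound, so 6 is optimal.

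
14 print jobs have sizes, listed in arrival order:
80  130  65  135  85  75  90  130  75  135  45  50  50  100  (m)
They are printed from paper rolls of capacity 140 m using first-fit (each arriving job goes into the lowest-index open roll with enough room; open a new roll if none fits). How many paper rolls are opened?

10

  80 → roll 1 (new)  [load 80/140]
  130 → roll 2 (new)  [load 130/140]
  65 → roll 3 (new)  [load 65/140]
  135 → roll 4 (new)  [load 135/140]
  85 → roll 5 (new)  [load 85/140]
  75 → roll 3  [load 140/140]
  90 → roll 6 (new)  [load 90/140]
  130 → roll 7 (new)  [load 130/140]
  75 → roll 8 (new)  [load 75/140]
  135 → roll 9 (new)  [load 135/140]
  45 → roll 1  [load 125/140]
  50 → roll 5  [load 135/140]
  50 → roll 6  [load 140/140]
  100 → roll 10 (new)  [load 100/140]
10 paper rolls opened.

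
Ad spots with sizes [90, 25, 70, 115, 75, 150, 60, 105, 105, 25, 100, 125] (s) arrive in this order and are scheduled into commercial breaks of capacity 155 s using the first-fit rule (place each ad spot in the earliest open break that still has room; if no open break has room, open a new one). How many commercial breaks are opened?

  90 → break 1 (new)  [load 90/155]
  25 → break 1  [load 115/155]
  70 → break 2 (new)  [load 70/155]
  115 → break 3 (new)  [load 115/155]
  75 → break 2  [load 145/155]
  150 → break 4 (new)  [load 150/155]
  60 → break 5 (new)  [load 60/155]
  105 → break 6 (new)  [load 105/155]
  105 → break 7 (new)  [load 105/155]
  25 → break 1  [load 140/155]
  100 → break 8 (new)  [load 100/155]
  125 → break 9 (new)  [load 125/155]
9 commercial breaks opened.

9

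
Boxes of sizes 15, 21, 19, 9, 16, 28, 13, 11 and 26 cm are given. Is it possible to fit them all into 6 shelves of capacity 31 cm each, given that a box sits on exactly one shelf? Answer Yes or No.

A valid assignment using 6 shelves:
  shelf 1: 28 = 28
  shelf 2: 26 = 26
  shelf 3: 21 + 9 = 30
  shelf 4: 19 + 11 = 30
  shelf 5: 16 + 15 = 31
  shelf 6: 13 = 13
Every load is within 31 cm, so 6 shelves suffice.

Yes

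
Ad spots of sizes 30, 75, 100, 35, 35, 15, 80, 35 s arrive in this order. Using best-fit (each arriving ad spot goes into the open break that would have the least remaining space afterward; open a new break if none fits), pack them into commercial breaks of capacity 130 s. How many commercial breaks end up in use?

4

  30 → break 1 (new)  [load 30/130]
  75 → break 1  [load 105/130]
  100 → break 2 (new)  [load 100/130]
  35 → break 3 (new)  [load 35/130]
  35 → break 3  [load 70/130]
  15 → break 1  [load 120/130]
  80 → break 4 (new)  [load 80/130]
  35 → break 4  [load 115/130]
4 commercial breaks opened.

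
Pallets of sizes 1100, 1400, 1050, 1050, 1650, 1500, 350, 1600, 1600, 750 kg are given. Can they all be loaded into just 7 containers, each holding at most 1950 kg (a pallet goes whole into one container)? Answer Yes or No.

Total = 12050 kg; ⌈12050/1950⌉ = 7.
8 pallets each exceed half the capacity and cannot share a container, forcing at least 8 containers.
At least 8 containers are required, but only 7 are allowed.

No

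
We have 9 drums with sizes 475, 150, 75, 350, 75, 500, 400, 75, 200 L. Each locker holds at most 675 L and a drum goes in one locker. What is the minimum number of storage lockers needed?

Total = 500 + 475 + 400 + 350 + 200 + 150 + 75 + 75 + 75 = 2300 L.
Lower bound: ⌈2300/675⌉ = 4 storage lockers.
A packing using 4 storage lockers:
  locker 1: 500 + 150 = 650
  locker 2: 475 + 200 = 675
  locker 3: 400 + 75 + 75 + 75 = 625
  locker 4: 350 = 350
This matches the lower bound, so 4 is optimal.

4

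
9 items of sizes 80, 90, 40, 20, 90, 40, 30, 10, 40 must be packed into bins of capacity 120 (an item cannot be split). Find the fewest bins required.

Total = 90 + 90 + 80 + 40 + 40 + 40 + 30 + 20 + 10 = 440.
Lower bound: ⌈440/120⌉ = 4 bins.
A packing using 4 bins:
  bin 1: 90 + 30 = 120
  bin 2: 90 + 20 + 10 = 120
  bin 3: 80 + 40 = 120
  bin 4: 40 + 40 = 80
This matches the lower bound, so 4 is optimal.

4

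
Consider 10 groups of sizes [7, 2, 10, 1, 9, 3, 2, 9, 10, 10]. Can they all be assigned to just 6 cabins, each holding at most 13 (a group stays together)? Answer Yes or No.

Yes

A valid assignment using 6 cabins:
  cabin 1: 10 + 3 = 13
  cabin 2: 10 + 2 + 1 = 13
  cabin 3: 10 + 2 = 12
  cabin 4: 9 = 9
  cabin 5: 9 = 9
  cabin 6: 7 = 7
Every load is within 13, so 6 cabins suffice.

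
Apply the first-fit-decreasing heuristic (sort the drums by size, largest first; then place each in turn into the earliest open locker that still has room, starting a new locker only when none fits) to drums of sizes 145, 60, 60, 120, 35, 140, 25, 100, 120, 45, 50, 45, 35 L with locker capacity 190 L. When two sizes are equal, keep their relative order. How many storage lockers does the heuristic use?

Sorted descending: 145, 140, 120, 120, 100, 60, 60, 50, 45, 45, 35, 35, 25.
  145 → locker 1 (new)  [load 145/190]
  140 → locker 2 (new)  [load 140/190]
  120 → locker 3 (new)  [load 120/190]
  120 → locker 4 (new)  [load 120/190]
  100 → locker 5 (new)  [load 100/190]
  60 → locker 3  [load 180/190]
  60 → locker 4  [load 180/190]
  50 → locker 2  [load 190/190]
  45 → locker 1  [load 190/190]
  45 → locker 5  [load 145/190]
  35 → locker 5  [load 180/190]
  35 → locker 6 (new)  [load 35/190]
  25 → locker 6  [load 60/190]
6 storage lockers opened.

6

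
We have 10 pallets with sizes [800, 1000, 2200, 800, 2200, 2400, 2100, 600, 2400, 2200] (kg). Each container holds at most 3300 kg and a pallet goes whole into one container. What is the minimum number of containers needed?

Total = 2400 + 2400 + 2200 + 2200 + 2200 + 2100 + 1000 + 800 + 800 + 600 = 16700 kg.
Lower bound: ⌈16700/3300⌉ = 6 containers.
A packing using 6 containers:
  container 1: 2400 + 800 = 3200
  container 2: 2400 + 800 = 3200
  container 3: 2200 + 1000 = 3200
  container 4: 2200 + 600 = 2800
  container 5: 2200 = 2200
  container 6: 2100 = 2100
This matches the lower bound, so 6 is optimal.

6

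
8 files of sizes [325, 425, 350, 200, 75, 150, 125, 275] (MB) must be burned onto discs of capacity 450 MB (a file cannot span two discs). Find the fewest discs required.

5

Total = 425 + 350 + 325 + 275 + 200 + 150 + 125 + 75 = 1925 MB.
Lower bound: ⌈1925/450⌉ = 5 discs.
A packing using 5 discs:
  disc 1: 425 = 425
  disc 2: 350 + 75 = 425
  disc 3: 325 + 125 = 450
  disc 4: 275 + 150 = 425
  disc 5: 200 = 200
This matches the lower bound, so 5 is optimal.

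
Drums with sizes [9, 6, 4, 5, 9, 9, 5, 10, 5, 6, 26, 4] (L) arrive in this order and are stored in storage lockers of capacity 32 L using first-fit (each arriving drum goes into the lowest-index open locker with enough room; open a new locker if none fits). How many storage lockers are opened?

4

  9 → locker 1 (new)  [load 9/32]
  6 → locker 1  [load 15/32]
  4 → locker 1  [load 19/32]
  5 → locker 1  [load 24/32]
  9 → locker 2 (new)  [load 9/32]
  9 → locker 2  [load 18/32]
  5 → locker 1  [load 29/32]
  10 → locker 2  [load 28/32]
  5 → locker 3 (new)  [load 5/32]
  6 → locker 3  [load 11/32]
  26 → locker 4 (new)  [load 26/32]
  4 → locker 2  [load 32/32]
4 storage lockers opened.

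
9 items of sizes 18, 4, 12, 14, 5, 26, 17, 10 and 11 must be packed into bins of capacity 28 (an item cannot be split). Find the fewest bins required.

5

Total = 26 + 18 + 17 + 14 + 12 + 11 + 10 + 5 + 4 = 117.
Lower bound: ⌈117/28⌉ = 5 bins.
A packing using 5 bins:
  bin 1: 26 = 26
  bin 2: 18 + 10 = 28
  bin 3: 17 + 11 = 28
  bin 4: 14 + 12 = 26
  bin 5: 5 + 4 = 9
This matches the lower bound, so 5 is optimal.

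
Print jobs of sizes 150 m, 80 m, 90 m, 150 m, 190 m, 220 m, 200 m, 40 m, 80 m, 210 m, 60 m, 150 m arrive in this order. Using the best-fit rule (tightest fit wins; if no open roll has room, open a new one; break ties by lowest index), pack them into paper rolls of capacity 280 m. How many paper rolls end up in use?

  150 → roll 1 (new)  [load 150/280]
  80 → roll 1  [load 230/280]
  90 → roll 2 (new)  [load 90/280]
  150 → roll 2  [load 240/280]
  190 → roll 3 (new)  [load 190/280]
  220 → roll 4 (new)  [load 220/280]
  200 → roll 5 (new)  [load 200/280]
  40 → roll 2  [load 280/280]
  80 → roll 5  [load 280/280]
  210 → roll 6 (new)  [load 210/280]
  60 → roll 4  [load 280/280]
  150 → roll 7 (new)  [load 150/280]
7 paper rolls opened.

7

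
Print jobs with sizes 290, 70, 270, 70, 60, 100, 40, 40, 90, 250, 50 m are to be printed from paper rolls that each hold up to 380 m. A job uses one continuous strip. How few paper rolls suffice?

4

Total = 290 + 270 + 250 + 100 + 90 + 70 + 70 + 60 + 50 + 40 + 40 = 1330 m.
Lower bound: ⌈1330/380⌉ = 4 paper rolls.
A packing using 4 paper rolls:
  roll 1: 290 + 90 = 380
  roll 2: 270 + 100 = 370
  roll 3: 250 + 70 + 60 = 380
  roll 4: 70 + 50 + 40 + 40 = 200
This matches the lower bound, so 4 is optimal.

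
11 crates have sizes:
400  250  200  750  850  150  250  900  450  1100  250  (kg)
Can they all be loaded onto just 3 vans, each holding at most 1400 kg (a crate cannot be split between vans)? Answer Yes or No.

Total = 5550 kg; ⌈5550/1400⌉ = 4.
At least 4 vans are required, but only 3 are allowed.

No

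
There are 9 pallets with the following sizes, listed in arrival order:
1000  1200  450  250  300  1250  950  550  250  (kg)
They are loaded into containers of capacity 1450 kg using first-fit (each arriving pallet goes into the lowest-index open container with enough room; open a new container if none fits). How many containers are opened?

5

  1000 → container 1 (new)  [load 1000/1450]
  1200 → container 2 (new)  [load 1200/1450]
  450 → container 1  [load 1450/1450]
  250 → container 2  [load 1450/1450]
  300 → container 3 (new)  [load 300/1450]
  1250 → container 4 (new)  [load 1250/1450]
  950 → container 3  [load 1250/1450]
  550 → container 5 (new)  [load 550/1450]
  250 → container 5  [load 800/1450]
5 containers opened.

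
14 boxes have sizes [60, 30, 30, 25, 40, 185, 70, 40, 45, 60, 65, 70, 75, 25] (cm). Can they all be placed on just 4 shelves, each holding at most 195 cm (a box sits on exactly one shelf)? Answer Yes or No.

Total = 820 cm; ⌈820/195⌉ = 5.
At least 5 shelves are required, but only 4 are allowed.

No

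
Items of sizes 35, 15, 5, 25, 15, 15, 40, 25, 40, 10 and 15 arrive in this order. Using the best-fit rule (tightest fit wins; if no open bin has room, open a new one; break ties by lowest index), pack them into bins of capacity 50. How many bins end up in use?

6

  35 → bin 1 (new)  [load 35/50]
  15 → bin 1  [load 50/50]
  5 → bin 2 (new)  [load 5/50]
  25 → bin 2  [load 30/50]
  15 → bin 2  [load 45/50]
  15 → bin 3 (new)  [load 15/50]
  40 → bin 4 (new)  [load 40/50]
  25 → bin 3  [load 40/50]
  40 → bin 5 (new)  [load 40/50]
  10 → bin 3  [load 50/50]
  15 → bin 6 (new)  [load 15/50]
6 bins opened.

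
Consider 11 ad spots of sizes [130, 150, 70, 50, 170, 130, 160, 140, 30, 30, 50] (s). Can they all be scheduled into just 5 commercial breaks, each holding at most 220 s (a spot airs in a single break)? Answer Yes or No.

Total = 1110 s; ⌈1110/220⌉ = 6.
At least 6 commercial breaks are required, but only 5 are allowed.

No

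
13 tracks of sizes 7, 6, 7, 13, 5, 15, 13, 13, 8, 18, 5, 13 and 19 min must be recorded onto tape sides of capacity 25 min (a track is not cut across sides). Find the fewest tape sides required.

7

Total = 19 + 18 + 15 + 13 + 13 + 13 + 13 + 8 + 7 + 7 + 6 + 5 + 5 = 142 min.
Lower bound: ⌈142/25⌉ = 6 tape sides.
Also, 7 tracks each exceed 25/2 min, and no two of those can share a side, so at least 7 tape sides are needed.
A packing using 7 tape sides:
  side 1: 19 + 6 = 25
  side 2: 18 + 7 = 25
  side 3: 15 + 8 = 23
  side 4: 13 + 7 + 5 = 25
  side 5: 13 + 5 = 18
  side 6: 13 = 13
  side 7: 13 = 13
This matches the lower bound, so 7 is optimal.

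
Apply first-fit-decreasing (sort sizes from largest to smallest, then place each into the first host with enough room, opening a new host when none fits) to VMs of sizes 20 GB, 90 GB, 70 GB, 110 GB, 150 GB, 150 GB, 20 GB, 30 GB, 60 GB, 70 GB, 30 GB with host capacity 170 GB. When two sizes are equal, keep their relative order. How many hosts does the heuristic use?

Sorted descending: 150, 150, 110, 90, 70, 70, 60, 30, 30, 20, 20.
  150 → host 1 (new)  [load 150/170]
  150 → host 2 (new)  [load 150/170]
  110 → host 3 (new)  [load 110/170]
  90 → host 4 (new)  [load 90/170]
  70 → host 4  [load 160/170]
  70 → host 5 (new)  [load 70/170]
  60 → host 3  [load 170/170]
  30 → host 5  [load 100/170]
  30 → host 5  [load 130/170]
  20 → host 1  [load 170/170]
  20 → host 2  [load 170/170]
5 hosts opened.

5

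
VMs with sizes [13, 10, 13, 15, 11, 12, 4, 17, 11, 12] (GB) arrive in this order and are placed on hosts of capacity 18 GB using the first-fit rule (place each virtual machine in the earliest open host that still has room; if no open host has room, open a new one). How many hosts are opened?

9

  13 → host 1 (new)  [load 13/18]
  10 → host 2 (new)  [load 10/18]
  13 → host 3 (new)  [load 13/18]
  15 → host 4 (new)  [load 15/18]
  11 → host 5 (new)  [load 11/18]
  12 → host 6 (new)  [load 12/18]
  4 → host 1  [load 17/18]
  17 → host 7 (new)  [load 17/18]
  11 → host 8 (new)  [load 11/18]
  12 → host 9 (new)  [load 12/18]
9 hosts opened.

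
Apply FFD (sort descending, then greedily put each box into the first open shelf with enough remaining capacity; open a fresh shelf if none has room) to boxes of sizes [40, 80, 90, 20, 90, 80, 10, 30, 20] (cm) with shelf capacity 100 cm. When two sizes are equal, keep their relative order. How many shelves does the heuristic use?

Sorted descending: 90, 90, 80, 80, 40, 30, 20, 20, 10.
  90 → shelf 1 (new)  [load 90/100]
  90 → shelf 2 (new)  [load 90/100]
  80 → shelf 3 (new)  [load 80/100]
  80 → shelf 4 (new)  [load 80/100]
  40 → shelf 5 (new)  [load 40/100]
  30 → shelf 5  [load 70/100]
  20 → shelf 3  [load 100/100]
  20 → shelf 4  [load 100/100]
  10 → shelf 1  [load 100/100]
5 shelves opened.

5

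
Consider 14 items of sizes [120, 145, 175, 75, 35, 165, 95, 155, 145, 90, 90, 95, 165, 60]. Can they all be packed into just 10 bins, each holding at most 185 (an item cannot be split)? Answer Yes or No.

Yes

A valid assignment using 10 bins:
  bin 1: 175 = 175
  bin 2: 165 = 165
  bin 3: 165 = 165
  bin 4: 155 = 155
  bin 5: 145 + 35 = 180
  bin 6: 145 = 145
  bin 7: 120 + 60 = 180
  bin 8: 95 + 90 = 185
  bin 9: 95 + 90 = 185
  bin 10: 75 = 75
Every load is within 185, so 10 bins suffice.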